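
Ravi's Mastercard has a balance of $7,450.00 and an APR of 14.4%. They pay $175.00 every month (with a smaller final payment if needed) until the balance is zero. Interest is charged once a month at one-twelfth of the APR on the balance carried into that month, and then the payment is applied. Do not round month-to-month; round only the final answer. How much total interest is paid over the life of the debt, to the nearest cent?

Monthly rate r = 14.4%/12 = 1.2% = 0.012.
Payoff takes n = ⌈−ln(1 − rB₀/P)/ln(1+r)⌉ = ⌈59.949⌉ = 60 payments; the last is $166.05.
Total paid = 59·$175.00 + $166.05 = $10,491.05.
Total interest = total paid − principal = $10,491.05 − $7,450.00 = $3,041.05.

$3,041.05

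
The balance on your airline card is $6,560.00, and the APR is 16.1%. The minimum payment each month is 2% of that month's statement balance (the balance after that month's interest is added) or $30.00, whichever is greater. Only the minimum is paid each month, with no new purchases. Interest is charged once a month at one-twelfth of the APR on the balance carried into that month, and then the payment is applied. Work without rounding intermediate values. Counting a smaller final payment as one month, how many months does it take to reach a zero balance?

298 months

Monthly rate r = 16.1%/12 = 1.34167% = 0.0134167.
While 2% of the post-interest balance exceeds $30.00, each month B ← (B·(1+r))·(1 − 0.02), i.e. B shrinks by the factor (1+r)·0.98 = 0.99315.
This holds for months 1–217. Entering month 218 the balance is $1,475.60; 2% of the post-interest balance is now below $30.00, so the flat $30.00 minimum applies from here.
From month 218 a fixed $30.00 at rate r clears $1,475.60 in 81 more payments. Total: 217 + 81 = 298 months.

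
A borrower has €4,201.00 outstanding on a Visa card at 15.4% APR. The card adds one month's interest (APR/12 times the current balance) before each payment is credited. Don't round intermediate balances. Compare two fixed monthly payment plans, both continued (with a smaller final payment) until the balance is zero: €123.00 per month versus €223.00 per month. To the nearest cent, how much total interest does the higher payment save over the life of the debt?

Monthly rate r = 15.4%/12 = 1.28333% = 0.0128333.
At €123.00/mo: n = ⌈−ln(1 − rB₀/P)/ln(1+r)⌉ = 46 payments (last €28.98); total interest = total paid − €4,201.00 = €1,362.98.
At €223.00/mo: 22 payments (last €157.20); total interest €639.20.
Interest saved = €1,362.98 − €639.20 = €723.78.

€723.78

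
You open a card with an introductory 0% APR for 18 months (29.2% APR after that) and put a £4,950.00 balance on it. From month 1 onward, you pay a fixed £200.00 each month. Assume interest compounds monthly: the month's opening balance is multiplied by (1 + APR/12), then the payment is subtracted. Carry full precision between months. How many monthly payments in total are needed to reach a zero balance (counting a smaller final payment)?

Promo months 1–18 at r₀ = 0%/12 = 0; months 19+ at r₁ = 29.2%/12 = 0.0243333.
After month 18 (no interest yet): B = £4,950.00 − 18·£200.00 = £1,350.00.
Then at r₁ with £200.00/mo: n₂ = −ln(1 − r₁·B/P)/ln(1+r₁) ≈ 7.46 → 8 more payments.

26 months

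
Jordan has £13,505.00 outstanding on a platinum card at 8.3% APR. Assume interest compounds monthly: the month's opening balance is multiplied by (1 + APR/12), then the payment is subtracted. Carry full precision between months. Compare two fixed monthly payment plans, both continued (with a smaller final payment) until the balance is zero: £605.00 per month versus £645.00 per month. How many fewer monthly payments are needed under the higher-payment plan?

Monthly rate r = 8.3%/12 = 0.691667% = 0.00691667.
At £605.00/mo: n = ⌈−ln(1 − rB₀/P)/ln(1+r)⌉ = 25 payments (last £200.19); total interest = total paid − £13,505.00 = £1,215.19.
At £645.00/mo: 23 payments (last £449.79); total interest £1,134.79.
Payments saved = 25 − 23 = 2.

2 fewer payments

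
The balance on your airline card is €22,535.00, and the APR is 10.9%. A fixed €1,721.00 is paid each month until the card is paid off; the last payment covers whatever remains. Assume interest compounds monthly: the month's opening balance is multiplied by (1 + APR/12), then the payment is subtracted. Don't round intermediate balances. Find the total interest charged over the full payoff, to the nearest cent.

€1,565.71

Monthly rate r = 10.9%/12 = 0.908333% = 0.00908333.
Payoff takes n = ⌈−ln(1 − rB₀/P)/ln(1+r)⌉ = ⌈14.004⌉ = 15 payments; the last is €6.71.
Total paid = 14·€1,721.00 + €6.71 = €24,100.71.
Total interest = total paid − principal = €24,100.71 − €22,535.00 = €1,565.71.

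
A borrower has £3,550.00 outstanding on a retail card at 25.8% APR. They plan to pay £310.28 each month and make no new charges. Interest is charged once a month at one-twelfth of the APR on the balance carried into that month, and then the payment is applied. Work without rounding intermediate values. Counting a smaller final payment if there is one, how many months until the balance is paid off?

14 payments

Monthly rate r = 25.8%/12 = 2.15% = 0.0215.
Recurrence: B ← B·(1+r) − £310.28.
Month 1: interest £76.33; balance after payment £3,316.05.
Month 2: interest £71.29; balance after payment £3,077.06.
Closed form: n = −ln(1 − rB₀/P)/ln(1+r) = −ln(0.75401)/ln(1.0215) ≈ 13.273, so the balance reaches zero during payment 14.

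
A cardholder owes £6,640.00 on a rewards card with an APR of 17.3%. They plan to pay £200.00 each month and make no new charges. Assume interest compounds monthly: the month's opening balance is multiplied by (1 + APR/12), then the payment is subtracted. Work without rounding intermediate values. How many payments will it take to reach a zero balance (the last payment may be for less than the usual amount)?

46 months

Monthly rate r = 17.3%/12 = 1.44167% = 0.0144167.
Recurrence: B ← B·(1+r) − £200.00.
Month 1: interest £95.73; balance after payment £6,535.73.
Month 2: interest £94.22; balance after payment £6,429.95.
Closed form: n = −ln(1 − rB₀/P)/ln(1+r) = −ln(0.52137)/ln(1.01442) ≈ 45.502, so the balance reaches zero during payment 46.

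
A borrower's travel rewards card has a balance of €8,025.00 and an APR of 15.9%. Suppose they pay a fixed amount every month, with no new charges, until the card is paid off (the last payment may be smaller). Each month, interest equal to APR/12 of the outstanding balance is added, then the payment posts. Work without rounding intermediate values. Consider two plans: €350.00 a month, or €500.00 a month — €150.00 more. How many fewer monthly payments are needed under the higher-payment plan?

9 fewer payments

Monthly rate r = 15.9%/12 = 1.325% = 0.01325.
At €350.00/mo: n = ⌈−ln(1 − rB₀/P)/ln(1+r)⌉ = 28 payments (last €179.33); total interest = total paid − €8,025.00 = €1,604.33.
At €500.00/mo: 19 payments (last €82.67); total interest €1,057.67.
Payments saved = 28 − 19 = 9.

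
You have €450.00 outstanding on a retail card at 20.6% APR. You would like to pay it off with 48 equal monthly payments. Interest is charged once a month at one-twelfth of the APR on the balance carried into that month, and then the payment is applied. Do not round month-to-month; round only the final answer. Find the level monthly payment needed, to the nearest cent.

€13.84

Monthly rate r = 20.6%/12 = 1.71667% = 0.0171667.
Level-payment amortization: P = B₀·r / (1 − (1+r)^(−n)) = 450.00·0.0171667 / (1 − 1.01717^(−48)).
Denominator 1 − (1+r)^(−48) = 0.558248268.
P = 7.725 / 0.558248268 ≈ 13.84.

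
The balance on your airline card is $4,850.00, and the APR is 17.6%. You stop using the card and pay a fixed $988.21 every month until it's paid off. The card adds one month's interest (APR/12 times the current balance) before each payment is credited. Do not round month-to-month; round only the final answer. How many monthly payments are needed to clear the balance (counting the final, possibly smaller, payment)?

6 months

Monthly rate r = 17.6%/12 = 1.46667% = 0.0146667.
Recurrence: B ← B·(1+r) − $988.21.
Month 1: interest $71.13; balance after payment $3,932.92.
Month 2: interest $57.68; balance after payment $3,002.40.
Month 3: interest $44.04; balance after payment $2,058.22.
Month 4: interest $30.19; balance after payment $1,100.20.
Month 5: interest $16.14; balance after payment $128.12.
Month 6: interest $1.88; balance after payment $0.00.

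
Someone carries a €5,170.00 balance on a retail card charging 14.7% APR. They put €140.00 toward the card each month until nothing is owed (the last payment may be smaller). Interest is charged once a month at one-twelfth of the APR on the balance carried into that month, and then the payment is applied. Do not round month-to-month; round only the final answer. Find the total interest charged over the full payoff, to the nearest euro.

€1,754

Monthly rate r = 14.7%/12 = 1.225% = 0.01225.
Payoff takes n = ⌈−ln(1 − rB₀/P)/ln(1+r)⌉ = ⌈49.457⌉ = 50 payments; the last is €64.16.
Total paid = 49·€140.00 + €64.16 = €6,924.16.
Total interest = total paid − principal = €6,924.16 − €5,170.00 = €1,754.16.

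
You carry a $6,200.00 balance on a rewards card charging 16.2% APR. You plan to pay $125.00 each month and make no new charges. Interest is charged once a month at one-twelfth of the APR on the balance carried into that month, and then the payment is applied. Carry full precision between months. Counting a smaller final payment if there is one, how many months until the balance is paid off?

Monthly rate r = 16.2%/12 = 1.35% = 0.0135.
Recurrence: B ← B·(1+r) − $125.00.
Month 1: interest $83.70; balance after payment $6,158.70.
Month 2: interest $83.14; balance after payment $6,116.84.
Closed form: n = −ln(1 − rB₀/P)/ln(1+r) = −ln(0.3304)/ln(1.0135) ≈ 82.586, so the balance reaches zero during payment 83.

83 months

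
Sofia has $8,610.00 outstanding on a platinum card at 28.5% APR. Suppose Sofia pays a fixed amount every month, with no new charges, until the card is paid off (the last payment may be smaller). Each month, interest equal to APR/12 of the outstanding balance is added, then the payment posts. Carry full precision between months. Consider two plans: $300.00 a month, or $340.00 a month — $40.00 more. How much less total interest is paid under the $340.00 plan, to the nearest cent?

Monthly rate r = 28.5%/12 = 2.375% = 0.02375.
At $300.00/mo: n = ⌈−ln(1 − rB₀/P)/ln(1+r)⌉ = 49 payments (last $228.81); total interest = total paid − $8,610.00 = $6,018.81.
At $340.00/mo: 40 payments (last $65.22); total interest $4,715.22.
Interest saved = $6,018.81 − $4,715.22 = $1,303.59.

$1,303.59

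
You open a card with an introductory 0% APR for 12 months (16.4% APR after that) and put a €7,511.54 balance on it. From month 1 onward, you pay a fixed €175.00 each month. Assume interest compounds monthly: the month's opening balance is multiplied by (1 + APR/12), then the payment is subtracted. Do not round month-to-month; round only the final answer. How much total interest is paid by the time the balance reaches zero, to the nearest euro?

Promo months 1–12 at r₀ = 0%/12 = 0; months 13+ at r₁ = 16.4%/12 = 0.0136667.
After month 12 (no interest yet): B = €7,511.54 − 12·€175.00 = €5,411.54.
Then at r₁ with €175.00/mo: n₂ = −ln(1 − r₁·B/P)/ln(1+r₁) ≈ 40.46 → 41 more payments.
Total paid = 52·€175.00 + €81.28 = €9,181.28; interest = €9,181.28 − €7,511.54 = €1,669.74.

€1,670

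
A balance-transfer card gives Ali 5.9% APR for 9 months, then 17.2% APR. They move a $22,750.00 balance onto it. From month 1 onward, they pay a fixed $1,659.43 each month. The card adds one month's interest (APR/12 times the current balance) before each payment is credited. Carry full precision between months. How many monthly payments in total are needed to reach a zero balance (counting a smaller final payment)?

15 months

Promo months 1–9 at r₀ = 5.9%/12 = 0.00491667; months 10+ at r₁ = 17.2%/12 = 0.0143333.
After month 9: iterate B ← B·(1+r₀) − $1,659.43 for 9 months → $8,544.73.
Then at r₁ with $1,659.43/mo: n₂ = −ln(1 − r₁·B/P)/ln(1+r₁) ≈ 5.39 → 6 more payments.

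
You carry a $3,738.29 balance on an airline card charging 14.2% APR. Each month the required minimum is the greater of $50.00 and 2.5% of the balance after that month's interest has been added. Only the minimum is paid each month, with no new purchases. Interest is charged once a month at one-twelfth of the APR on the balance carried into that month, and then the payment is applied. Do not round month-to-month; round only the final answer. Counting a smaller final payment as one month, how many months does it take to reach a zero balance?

101 months

Monthly rate r = 14.2%/12 = 1.18333% = 0.0118333.
While 2.5% of the post-interest balance exceeds $50.00, each month B ← (B·(1+r))·(1 − 0.025), i.e. B shrinks by the factor (1+r)·0.975 = 0.98654.
This holds for months 1–48. Entering month 49 the balance is $1,950.41; 2.5% of the post-interest balance is now below $50.00, so the flat $50.00 minimum applies from here.
From month 49 a fixed $50.00 at rate r clears $1,950.41 in 53 more payments. Total: 48 + 53 = 101 months.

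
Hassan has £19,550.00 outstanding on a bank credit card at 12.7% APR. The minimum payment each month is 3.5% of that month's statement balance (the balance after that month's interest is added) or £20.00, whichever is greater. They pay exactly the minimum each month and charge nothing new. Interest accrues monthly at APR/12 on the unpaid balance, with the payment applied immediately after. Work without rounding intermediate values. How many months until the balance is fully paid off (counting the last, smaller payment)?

175 months

Monthly rate r = 12.7%/12 = 1.05833% = 0.0105833.
While 3.5% of the post-interest balance exceeds £20.00, each month B ← (B·(1+r))·(1 − 0.035), i.e. B shrinks by the factor (1+r)·0.965 = 0.97521.
This holds for months 1–142. Entering month 143 the balance is £553.69; 3.5% of the post-interest balance is now below £20.00, so the flat £20.00 minimum applies from here.
From month 143 a fixed £20.00 at rate r clears £553.69 in 33 more payments. Total: 142 + 33 = 175 months.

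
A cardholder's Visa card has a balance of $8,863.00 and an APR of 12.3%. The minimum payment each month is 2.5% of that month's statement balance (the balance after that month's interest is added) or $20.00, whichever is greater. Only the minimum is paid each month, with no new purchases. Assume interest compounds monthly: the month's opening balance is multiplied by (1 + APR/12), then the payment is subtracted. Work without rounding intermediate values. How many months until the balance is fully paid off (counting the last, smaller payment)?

Monthly rate r = 12.3%/12 = 1.025% = 0.01025.
While 2.5% of the post-interest balance exceeds $20.00, each month B ← (B·(1+r))·(1 − 0.025), i.e. B shrinks by the factor (1+r)·0.975 = 0.98499.
This holds for months 1–160. Entering month 161 the balance is $788.75; 2.5% of the post-interest balance is now below $20.00, so the flat $20.00 minimum applies from here.
From month 161 a fixed $20.00 at rate r clears $788.75 in 51 more payments. Total: 160 + 51 = 211 months.

211 months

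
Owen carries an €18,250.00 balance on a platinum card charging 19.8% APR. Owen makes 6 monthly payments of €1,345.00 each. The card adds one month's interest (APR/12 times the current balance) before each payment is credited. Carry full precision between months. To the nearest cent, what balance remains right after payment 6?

Monthly rate r = 19.8%/12 = 1.65% = 0.0165.
Each month: B ← B·(1+r) − €1,345.00.
Month 1: interest €301.12; balance after payment €17,206.12.
Month 2: interest €283.90; balance after payment €16,145.03.
Month 3: interest €266.39; balance after payment €15,066.42.
Month 4: interest €248.60; balance after payment €13,970.01.
Month 5: interest €230.51; balance after payment €12,855.52.
Month 6: interest €212.12; balance after payment €11,722.64.

€11,722.64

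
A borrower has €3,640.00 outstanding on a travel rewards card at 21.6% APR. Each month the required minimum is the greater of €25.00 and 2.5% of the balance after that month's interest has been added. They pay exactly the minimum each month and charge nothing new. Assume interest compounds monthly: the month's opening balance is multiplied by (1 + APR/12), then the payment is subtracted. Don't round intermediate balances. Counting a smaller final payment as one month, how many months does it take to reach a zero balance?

245 months

Monthly rate r = 21.6%/12 = 1.8% = 0.018.
While 2.5% of the post-interest balance exceeds €25.00, each month B ← (B·(1+r))·(1 − 0.025), i.e. B shrinks by the factor (1+r)·0.975 = 0.99255.
This holds for months 1–176. Entering month 177 the balance is €976.16; 2.5% of the post-interest balance is now below €25.00, so the flat €25.00 minimum applies from here.
From month 177 a fixed €25.00 at rate r clears €976.16 in 69 more payments. Total: 176 + 69 = 245 months.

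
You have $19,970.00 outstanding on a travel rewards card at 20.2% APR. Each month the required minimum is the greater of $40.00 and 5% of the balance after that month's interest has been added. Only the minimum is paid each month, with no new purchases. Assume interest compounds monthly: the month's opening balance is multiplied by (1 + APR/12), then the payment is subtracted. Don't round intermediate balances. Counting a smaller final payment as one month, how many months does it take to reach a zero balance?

118 months

Monthly rate r = 20.2%/12 = 1.68333% = 0.0168333.
While 5% of the post-interest balance exceeds $40.00, each month B ← (B·(1+r))·(1 − 0.05), i.e. B shrinks by the factor (1+r)·0.95 = 0.96599.
This holds for months 1–94. Entering month 95 the balance is $772.46; 5% of the post-interest balance is now below $40.00, so the flat $40.00 minimum applies from here.
From month 95 a fixed $40.00 at rate r clears $772.46 in 24 more payments. Total: 94 + 24 = 118 months.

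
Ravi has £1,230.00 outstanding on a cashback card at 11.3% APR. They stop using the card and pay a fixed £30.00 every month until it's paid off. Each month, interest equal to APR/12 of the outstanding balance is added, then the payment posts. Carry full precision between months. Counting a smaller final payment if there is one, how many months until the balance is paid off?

53 payments

Monthly rate r = 11.3%/12 = 0.941667% = 0.00941667.
Recurrence: B ← B·(1+r) − £30.00.
Month 1: interest £11.58; balance after payment £1,211.58.
Month 2: interest £11.41; balance after payment £1,192.99.
Closed form: n = −ln(1 − rB₀/P)/ln(1+r) = −ln(0.61392)/ln(1.00942) ≈ 52.056, so the balance reaches zero during payment 53.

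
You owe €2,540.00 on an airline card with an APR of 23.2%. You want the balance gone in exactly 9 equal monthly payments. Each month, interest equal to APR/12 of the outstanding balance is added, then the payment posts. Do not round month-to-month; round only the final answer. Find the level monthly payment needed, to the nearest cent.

€310.20

Monthly rate r = 23.2%/12 = 1.93333% = 0.0193333.
Level-payment amortization: P = B₀·r / (1 − (1+r)^(−n)) = 2540.00·0.0193333 / (1 − 1.01933^(−9)).
Denominator 1 − (1+r)^(−9) = 0.15830652.
P = 49.1067 / 0.15830652 ≈ 310.20.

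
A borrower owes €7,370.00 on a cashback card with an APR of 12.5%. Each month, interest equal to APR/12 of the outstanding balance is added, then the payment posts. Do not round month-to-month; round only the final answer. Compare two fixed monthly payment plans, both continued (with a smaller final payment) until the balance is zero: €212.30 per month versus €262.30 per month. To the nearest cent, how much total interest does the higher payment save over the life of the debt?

€429.78

Monthly rate r = 12.5%/12 = 1.04167% = 0.0104167.
At €212.30/mo: n = ⌈−ln(1 − rB₀/P)/ln(1+r)⌉ = 44 payments (last €66.07); total interest = total paid − €7,370.00 = €1,824.97.
At €262.30/mo: 34 payments (last €109.29); total interest €1,395.19.
Interest saved = €1,824.97 − €1,395.19 = €429.78.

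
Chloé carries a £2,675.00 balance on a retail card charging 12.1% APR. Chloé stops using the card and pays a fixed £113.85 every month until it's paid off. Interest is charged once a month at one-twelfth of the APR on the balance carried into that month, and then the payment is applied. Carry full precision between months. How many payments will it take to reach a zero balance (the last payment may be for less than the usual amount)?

27 months

Monthly rate r = 12.1%/12 = 1.00833% = 0.0100833.
Recurrence: B ← B·(1+r) − £113.85.
Month 1: interest £26.97; balance after payment £2,588.12.
Month 2: interest £26.10; balance after payment £2,500.37.
Closed form: n = −ln(1 − rB₀/P)/ln(1+r) = −ln(0.76308)/ln(1.01008) ≈ 26.950, so the balance reaches zero during payment 27.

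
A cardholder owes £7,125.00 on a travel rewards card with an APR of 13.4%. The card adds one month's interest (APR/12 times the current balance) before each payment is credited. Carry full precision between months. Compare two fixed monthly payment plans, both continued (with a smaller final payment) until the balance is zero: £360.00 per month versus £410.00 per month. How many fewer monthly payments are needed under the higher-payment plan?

Monthly rate r = 13.4%/12 = 1.11667% = 0.0111667.
At £360.00/mo: n = ⌈−ln(1 − rB₀/P)/ln(1+r)⌉ = 23 payments (last £177.12); total interest = total paid − £7,125.00 = £972.12.
At £410.00/mo: 20 payments (last £175.89); total interest £840.89.
Payments saved = 23 − 20 = 3.

3 fewer payments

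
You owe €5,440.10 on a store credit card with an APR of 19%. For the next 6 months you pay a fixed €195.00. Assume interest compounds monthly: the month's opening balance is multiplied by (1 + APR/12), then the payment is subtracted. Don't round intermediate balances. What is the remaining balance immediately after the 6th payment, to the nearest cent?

€4,760.50

Monthly rate r = 19%/12 = 1.58333% = 0.0158333.
Each month: B ← B·(1+r) − €195.00.
Month 1: interest €86.13; balance after payment €5,331.23.
Month 2: interest €84.41; balance after payment €5,220.65.
Month 3: interest €82.66; balance after payment €5,108.31.
Month 4: interest €80.88; balance after payment €4,994.19.
Month 5: interest €79.07; balance after payment €4,878.26.
Month 6: interest €77.24; balance after payment €4,760.50.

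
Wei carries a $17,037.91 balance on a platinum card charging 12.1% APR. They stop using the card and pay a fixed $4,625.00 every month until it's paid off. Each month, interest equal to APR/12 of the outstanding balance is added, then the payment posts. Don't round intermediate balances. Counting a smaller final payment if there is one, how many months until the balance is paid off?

Monthly rate r = 12.1%/12 = 1.00833% = 0.0100833.
Recurrence: B ← B·(1+r) − $4,625.00.
Month 1: interest $171.80; balance after payment $12,584.71.
Month 2: interest $126.90; balance after payment $8,086.60.
Month 3: interest $81.54; balance after payment $3,543.14.
Month 4: interest $35.73; balance after payment $0.00.

4 payments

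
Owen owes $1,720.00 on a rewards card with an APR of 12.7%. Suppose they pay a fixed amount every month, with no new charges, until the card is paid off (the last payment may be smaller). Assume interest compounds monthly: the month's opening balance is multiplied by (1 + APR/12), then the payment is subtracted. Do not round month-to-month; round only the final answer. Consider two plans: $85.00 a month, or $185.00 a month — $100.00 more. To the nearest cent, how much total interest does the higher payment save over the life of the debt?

Monthly rate r = 12.7%/12 = 1.05833% = 0.0105833.
At $85.00/mo: n = ⌈−ln(1 − rB₀/P)/ln(1+r)⌉ = 23 payments (last $75.84); total interest = total paid − $1,720.00 = $225.84.
At $185.00/mo: 10 payments (last $155.31); total interest $100.31.
Interest saved = $225.84 − $100.31 = $125.53.

$125.53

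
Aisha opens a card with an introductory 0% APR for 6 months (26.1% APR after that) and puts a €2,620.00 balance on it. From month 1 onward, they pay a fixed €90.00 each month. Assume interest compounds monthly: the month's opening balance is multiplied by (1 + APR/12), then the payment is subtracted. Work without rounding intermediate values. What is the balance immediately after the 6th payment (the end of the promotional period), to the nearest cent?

Promo months 1–6 at r₀ = 0%/12 = 0; months 7+ at r₁ = 26.1%/12 = 0.02175.
After month 6 (no interest yet): B = €2,620.00 − 6·€90.00 = €2,080.00.

€2,080.00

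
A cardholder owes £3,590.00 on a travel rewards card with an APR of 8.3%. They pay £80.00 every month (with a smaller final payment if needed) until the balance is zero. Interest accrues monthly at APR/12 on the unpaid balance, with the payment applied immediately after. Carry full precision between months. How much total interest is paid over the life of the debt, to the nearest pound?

Monthly rate r = 8.3%/12 = 0.691667% = 0.00691667.
Payoff takes n = ⌈−ln(1 − rB₀/P)/ln(1+r)⌉ = ⌈53.914⌉ = 54 payments; the last is £73.15.
Total paid = 53·£80.00 + £73.15 = £4,313.15.
Total interest = total paid − principal = £4,313.15 − £3,590.00 = £723.15.

£723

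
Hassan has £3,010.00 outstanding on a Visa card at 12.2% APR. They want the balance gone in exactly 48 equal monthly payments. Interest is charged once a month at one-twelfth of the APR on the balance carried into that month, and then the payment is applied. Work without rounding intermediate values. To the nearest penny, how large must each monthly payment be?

Monthly rate r = 12.2%/12 = 1.01667% = 0.0101667.
Level-payment amortization: P = B₀·r / (1 − (1+r)^(−n)) = 3010.00·0.0101667 / (1 − 1.01017^(−48)).
Denominator 1 − (1+r)^(−48) = 0.384632741.
P = 30.6017 / 0.384632741 ≈ 79.56.

£79.56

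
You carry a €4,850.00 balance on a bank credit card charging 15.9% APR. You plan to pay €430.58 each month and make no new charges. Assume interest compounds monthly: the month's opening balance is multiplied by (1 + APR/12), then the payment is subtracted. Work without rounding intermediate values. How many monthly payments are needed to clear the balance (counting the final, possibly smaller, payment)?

Monthly rate r = 15.9%/12 = 1.325% = 0.01325.
Recurrence: B ← B·(1+r) − €430.58.
Month 1: interest €64.26; balance after payment €4,483.68.
Month 2: interest €59.41; balance after payment €4,112.51.
Closed form: n = −ln(1 − rB₀/P)/ln(1+r) = −ln(0.85075)/ln(1.01325) ≈ 12.279, so the balance reaches zero during payment 13.

13 months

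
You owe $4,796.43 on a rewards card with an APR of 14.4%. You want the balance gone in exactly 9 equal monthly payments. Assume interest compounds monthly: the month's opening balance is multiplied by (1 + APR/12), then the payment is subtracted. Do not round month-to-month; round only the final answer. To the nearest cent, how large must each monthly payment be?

$565.42

Monthly rate r = 14.4%/12 = 1.2% = 0.012.
Level-payment amortization: P = B₀·r / (1 − (1+r)^(−n)) = 4796.43·0.012 / (1 − 1.012^(−9)).
Denominator 1 − (1+r)^(−9) = 0.101795167.
P = 57.5572 / 0.101795167 ≈ 565.42.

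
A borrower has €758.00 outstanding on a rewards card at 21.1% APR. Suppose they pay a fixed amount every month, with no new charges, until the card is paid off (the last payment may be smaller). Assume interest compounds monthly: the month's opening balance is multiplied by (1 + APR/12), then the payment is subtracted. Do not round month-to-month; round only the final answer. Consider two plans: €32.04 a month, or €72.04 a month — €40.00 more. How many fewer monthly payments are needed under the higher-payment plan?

Monthly rate r = 21.1%/12 = 1.75833% = 0.0175833.
At €32.04/mo: n = ⌈−ln(1 − rB₀/P)/ln(1+r)⌉ = 31 payments (last €27.45); total interest = total paid − €758.00 = €230.65.
At €72.04/mo: 12 payments (last €53.21); total interest €87.65.
Payments saved = 31 − 12 = 19.

19 fewer payments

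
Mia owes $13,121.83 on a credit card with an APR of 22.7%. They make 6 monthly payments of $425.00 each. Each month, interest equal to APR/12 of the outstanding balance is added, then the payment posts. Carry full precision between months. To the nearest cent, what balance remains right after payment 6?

Monthly rate r = 22.7%/12 = 1.89167% = 0.0189167.
Each month: B ← B·(1+r) − $425.00.
Month 1: interest $248.22; balance after payment $12,945.05.
Month 2: interest $244.88; balance after payment $12,764.93.
Month 3: interest $241.47; balance after payment $12,581.40.
Month 4: interest $238.00; balance after payment $12,394.40.
Month 5: interest $234.46; balance after payment $12,203.86.
Month 6: interest $230.86; balance after payment $12,009.71.

$12,009.71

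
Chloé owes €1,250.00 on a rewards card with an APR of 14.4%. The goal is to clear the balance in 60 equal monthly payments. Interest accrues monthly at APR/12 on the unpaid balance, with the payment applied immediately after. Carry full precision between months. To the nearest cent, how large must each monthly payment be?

€29.35

Monthly rate r = 14.4%/12 = 1.2% = 0.012.
Level-payment amortization: P = B₀·r / (1 − (1+r)^(−n)) = 1250.00·0.012 / (1 − 1.012^(−60)).
Denominator 1 − (1+r)^(−60) = 0.51115717.
P = 15 / 0.51115717 ≈ 29.35.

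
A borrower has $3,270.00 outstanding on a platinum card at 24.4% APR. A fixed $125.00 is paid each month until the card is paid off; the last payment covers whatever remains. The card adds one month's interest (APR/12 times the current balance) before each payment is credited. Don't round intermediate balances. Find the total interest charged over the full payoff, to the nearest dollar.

$1,444

Monthly rate r = 24.4%/12 = 2.03333% = 0.0203333.
Payoff takes n = ⌈−ln(1 − rB₀/P)/ln(1+r)⌉ = ⌈37.712⌉ = 38 payments; the last is $89.24.
Total paid = 37·$125.00 + $89.24 = $4,714.24.
Total interest = total paid − principal = $4,714.24 − $3,270.00 = $1,444.24.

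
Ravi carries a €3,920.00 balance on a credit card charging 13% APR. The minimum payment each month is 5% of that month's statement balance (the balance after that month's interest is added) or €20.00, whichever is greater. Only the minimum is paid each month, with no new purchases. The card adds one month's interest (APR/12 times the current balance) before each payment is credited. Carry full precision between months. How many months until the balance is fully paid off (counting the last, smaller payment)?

79 months

Monthly rate r = 13%/12 = 1.08333% = 0.0108333.
While 5% of the post-interest balance exceeds €20.00, each month B ← (B·(1+r))·(1 − 0.05), i.e. B shrinks by the factor (1+r)·0.95 = 0.96029.
This holds for months 1–57. Entering month 58 the balance is €389.28; 5% of the post-interest balance is now below €20.00, so the flat €20.00 minimum applies from here.
From month 58 a fixed €20.00 at rate r clears €389.28 in 22 more payments. Total: 57 + 22 = 79 months.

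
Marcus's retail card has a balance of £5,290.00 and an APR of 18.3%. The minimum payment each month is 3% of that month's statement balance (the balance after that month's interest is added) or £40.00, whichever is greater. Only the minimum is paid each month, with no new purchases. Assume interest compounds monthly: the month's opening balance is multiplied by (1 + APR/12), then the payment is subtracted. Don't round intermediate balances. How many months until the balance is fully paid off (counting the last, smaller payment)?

137 months

Monthly rate r = 18.3%/12 = 1.525% = 0.01525.
While 3% of the post-interest balance exceeds £40.00, each month B ← (B·(1+r))·(1 − 0.03), i.e. B shrinks by the factor (1+r)·0.97 = 0.98479.
This holds for months 1–91. Entering month 92 the balance is £1,311.68; 3% of the post-interest balance is now below £40.00, so the flat £40.00 minimum applies from here.
From month 92 a fixed £40.00 at rate r clears £1,311.68 in 46 more payments. Total: 91 + 46 = 137 months.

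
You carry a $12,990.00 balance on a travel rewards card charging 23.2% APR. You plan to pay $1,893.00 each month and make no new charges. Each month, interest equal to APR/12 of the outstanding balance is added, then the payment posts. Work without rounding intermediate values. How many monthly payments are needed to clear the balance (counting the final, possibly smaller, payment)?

Monthly rate r = 23.2%/12 = 1.93333% = 0.0193333.
Recurrence: B ← B·(1+r) − $1,893.00.
Month 1: interest $251.14; balance after payment $11,348.14.
Month 2: interest $219.40; balance after payment $9,674.54.
Closed form: n = −ln(1 − rB₀/P)/ln(1+r) = −ln(0.86733)/ln(1.01933) ≈ 7.433, so the balance reaches zero during payment 8.

8 payments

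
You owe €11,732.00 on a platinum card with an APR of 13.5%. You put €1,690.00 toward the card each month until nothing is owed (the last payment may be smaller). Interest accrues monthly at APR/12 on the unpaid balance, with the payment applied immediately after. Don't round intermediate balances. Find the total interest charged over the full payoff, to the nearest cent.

Monthly rate r = 13.5%/12 = 1.125% = 0.01125.
Payoff takes n = ⌈−ln(1 − rB₀/P)/ln(1+r)⌉ = ⌈7.269⌉ = 8 payments; the last is €455.91.
Total paid = 7·€1,690.00 + €455.91 = €12,285.91.
Total interest = total paid − principal = €12,285.91 − €11,732.00 = €553.91.

€553.91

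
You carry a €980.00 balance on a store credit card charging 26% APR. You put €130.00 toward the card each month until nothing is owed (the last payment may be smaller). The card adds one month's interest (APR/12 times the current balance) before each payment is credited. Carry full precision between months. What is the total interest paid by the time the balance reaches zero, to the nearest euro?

Monthly rate r = 26%/12 = 2.16667% = 0.0216667.
Payoff takes n = ⌈−ln(1 − rB₀/P)/ln(1+r)⌉ = ⌈8.319⌉ = 9 payments; the last is €41.83.
Total paid = 8·€130.00 + €41.83 = €1,081.83.
Total interest = total paid − principal = €1,081.83 − €980.00 = €101.83.

€102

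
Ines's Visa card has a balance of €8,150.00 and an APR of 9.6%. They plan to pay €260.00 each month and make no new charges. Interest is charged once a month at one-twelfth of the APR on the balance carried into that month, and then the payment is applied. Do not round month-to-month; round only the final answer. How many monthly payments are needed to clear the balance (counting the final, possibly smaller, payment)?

37 months

Monthly rate r = 9.6%/12 = 0.8% = 0.008.
Recurrence: B ← B·(1+r) − €260.00.
Month 1: interest €65.20; balance after payment €7,955.20.
Month 2: interest €63.64; balance after payment €7,758.84.
Closed form: n = −ln(1 − rB₀/P)/ln(1+r) = −ln(0.74923)/ln(1.008) ≈ 36.233, so the balance reaches zero during payment 37.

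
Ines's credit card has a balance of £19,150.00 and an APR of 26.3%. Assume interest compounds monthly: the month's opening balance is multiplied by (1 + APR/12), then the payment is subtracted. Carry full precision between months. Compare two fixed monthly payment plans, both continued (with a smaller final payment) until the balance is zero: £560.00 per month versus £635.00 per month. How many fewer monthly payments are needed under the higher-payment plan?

Monthly rate r = 26.3%/12 = 2.19167% = 0.0219167.
At £560.00/mo: n = ⌈−ln(1 − rB₀/P)/ln(1+r)⌉ = 64 payments (last £474.69); total interest = total paid − £19,150.00 = £16,604.69.
At £635.00/mo: 50 payments (last £565.80); total interest £12,530.80.
Payments saved = 64 − 50 = 14.

14 fewer payments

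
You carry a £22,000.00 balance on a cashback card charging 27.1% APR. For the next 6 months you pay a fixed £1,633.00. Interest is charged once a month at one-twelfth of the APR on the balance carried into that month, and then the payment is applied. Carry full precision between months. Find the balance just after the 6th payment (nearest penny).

£14,786.34

Monthly rate r = 27.1%/12 = 2.25833% = 0.0225833.
Each month: B ← B·(1+r) − £1,633.00.
Month 1: interest £496.83; balance after payment £20,863.83.
Month 2: interest £471.17; balance after payment £19,702.01.
Month 3: interest £444.94; balance after payment £18,513.95.
Month 4: interest £418.11; balance after payment £17,299.05.
Month 5: interest £390.67; balance after payment £16,056.72.
Month 6: interest £362.61; balance after payment £14,786.34.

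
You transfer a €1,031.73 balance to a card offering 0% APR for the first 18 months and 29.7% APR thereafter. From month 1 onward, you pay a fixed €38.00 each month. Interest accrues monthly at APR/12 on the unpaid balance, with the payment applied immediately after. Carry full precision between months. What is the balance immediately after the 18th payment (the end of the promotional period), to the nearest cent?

€347.73

Promo months 1–18 at r₀ = 0%/12 = 0; months 19+ at r₁ = 29.7%/12 = 0.02475.
After month 18 (no interest yet): B = €1,031.73 − 18·€38.00 = €347.73.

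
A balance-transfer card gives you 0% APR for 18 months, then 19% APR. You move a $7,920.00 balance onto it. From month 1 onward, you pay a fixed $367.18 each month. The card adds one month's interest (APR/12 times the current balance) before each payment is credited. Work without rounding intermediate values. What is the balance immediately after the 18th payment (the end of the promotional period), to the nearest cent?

Promo months 1–18 at r₀ = 0%/12 = 0; months 19+ at r₁ = 19%/12 = 0.0158333.
After month 18 (no interest yet): B = $7,920.00 − 18·$367.18 = $1,310.76.

$1,310.76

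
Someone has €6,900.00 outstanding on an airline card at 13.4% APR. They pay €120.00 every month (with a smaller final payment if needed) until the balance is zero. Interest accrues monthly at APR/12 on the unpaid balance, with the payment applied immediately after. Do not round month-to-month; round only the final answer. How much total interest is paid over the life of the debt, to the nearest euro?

€4,203

Monthly rate r = 13.4%/12 = 1.11667% = 0.0111667.
Payoff takes n = ⌈−ln(1 − rB₀/P)/ln(1+r)⌉ = ⌈92.524⌉ = 93 payments; the last is €63.01.
Total paid = 92·€120.00 + €63.01 = €11,103.01.
Total interest = total paid − principal = €11,103.01 − €6,900.00 = €4,203.01.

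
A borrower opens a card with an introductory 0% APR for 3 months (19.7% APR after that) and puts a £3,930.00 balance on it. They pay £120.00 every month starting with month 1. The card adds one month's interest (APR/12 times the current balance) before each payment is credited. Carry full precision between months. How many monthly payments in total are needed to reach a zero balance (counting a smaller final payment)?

Promo months 1–3 at r₀ = 0%/12 = 0; months 4+ at r₁ = 19.7%/12 = 0.0164167.
After month 3 (no interest yet): B = £3,930.00 − 3·£120.00 = £3,570.00.
Then at r₁ with £120.00/mo: n₂ = −ln(1 − r₁·B/P)/ln(1+r₁) ≈ 41.16 → 42 more payments.

45 months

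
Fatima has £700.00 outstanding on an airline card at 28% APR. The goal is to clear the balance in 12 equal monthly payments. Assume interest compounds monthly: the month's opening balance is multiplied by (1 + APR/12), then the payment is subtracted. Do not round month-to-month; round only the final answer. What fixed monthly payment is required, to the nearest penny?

Monthly rate r = 28%/12 = 2.33333% = 0.0233333.
Level-payment amortization: P = B₀·r / (1 − (1+r)^(−n)) = 700.00·0.0233333 / (1 − 1.02333^(−12)).
Denominator 1 − (1+r)^(−12) = 0.241781196.
P = 16.3333 / 0.241781196 ≈ 67.55.

£67.55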